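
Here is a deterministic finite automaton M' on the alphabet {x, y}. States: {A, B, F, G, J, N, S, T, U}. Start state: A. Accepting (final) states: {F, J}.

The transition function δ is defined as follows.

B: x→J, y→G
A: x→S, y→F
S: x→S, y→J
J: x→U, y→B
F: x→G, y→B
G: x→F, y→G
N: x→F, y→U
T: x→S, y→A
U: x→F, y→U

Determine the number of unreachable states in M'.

Starting at A and following transitions, the reachable set is {A, B, F, G, J, S, U}. That leaves N, T unreachable — 2 in total.

2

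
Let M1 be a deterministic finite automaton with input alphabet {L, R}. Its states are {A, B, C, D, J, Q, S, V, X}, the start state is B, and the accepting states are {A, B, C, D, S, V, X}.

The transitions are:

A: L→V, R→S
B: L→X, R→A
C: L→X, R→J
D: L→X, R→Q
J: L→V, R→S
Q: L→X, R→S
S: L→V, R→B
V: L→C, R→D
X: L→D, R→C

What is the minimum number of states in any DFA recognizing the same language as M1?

Start with accepting vs non-accepting: {A,B,C,D,S,V,X} | {J,Q}.
Split {A,B,C,D,S,V,X} by δ(·,R) → {A,B,S,V,X} and {C,D}.
Refine {A,B,S,V,X} on symbol L: members go to different blocks, giving {A,B,S} and {V,X}.
Stable partition: {A,B,S} | {J,Q} | {C,D} | {V,X} — 4 equivalence classes.

4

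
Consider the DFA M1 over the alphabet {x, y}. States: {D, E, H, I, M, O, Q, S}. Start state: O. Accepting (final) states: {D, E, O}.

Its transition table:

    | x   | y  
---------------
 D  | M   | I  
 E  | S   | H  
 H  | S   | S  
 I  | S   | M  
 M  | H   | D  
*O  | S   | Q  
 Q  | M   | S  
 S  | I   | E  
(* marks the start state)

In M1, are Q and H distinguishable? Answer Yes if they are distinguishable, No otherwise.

No

Every state is reachable, so we keep all 8.
Start with accepting vs non-accepting: {D,E,O} | {H,I,M,Q,S}.
On input y, block {H,I,M,Q,S} splits into {H,I,Q} and {M,S}.
The partition is now stable with 3 blocks: {D,E,O} | {H,I,Q} | {M,S}.
Q and H lie in the same block of the stable partition, so they are equivalent — no string distinguishes them.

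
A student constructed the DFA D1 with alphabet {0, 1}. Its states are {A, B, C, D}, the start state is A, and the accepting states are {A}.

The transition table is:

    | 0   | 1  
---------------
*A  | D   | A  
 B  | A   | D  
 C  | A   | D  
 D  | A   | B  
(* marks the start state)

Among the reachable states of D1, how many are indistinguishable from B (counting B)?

States {C} cannot be reached from the start state, so discard them.
P0 = {A} | {B,D}.
Stable partition: {A} | {B,D} — 2 equivalence classes.
The equivalence class containing B is {B,D}, of size 2.

2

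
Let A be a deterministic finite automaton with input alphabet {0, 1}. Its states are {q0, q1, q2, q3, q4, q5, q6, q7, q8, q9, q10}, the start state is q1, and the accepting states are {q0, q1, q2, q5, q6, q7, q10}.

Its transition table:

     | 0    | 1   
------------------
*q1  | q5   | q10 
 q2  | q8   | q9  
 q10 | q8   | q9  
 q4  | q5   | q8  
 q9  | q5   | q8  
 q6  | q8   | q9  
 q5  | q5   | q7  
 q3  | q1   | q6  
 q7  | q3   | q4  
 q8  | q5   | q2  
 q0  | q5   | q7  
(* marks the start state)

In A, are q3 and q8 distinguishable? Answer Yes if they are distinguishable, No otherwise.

Reachable states from the start: {q1,q2,q3,q4,q5,q6,q7,q8,q9,q10}. Unreachable: {q0} — drop them.
P0 = {q1,q2,q5,q6,q7,q10} | {q3,q4,q8,q9}.
On input 0, block {q1,q2,q5,q6,q7,q10} splits into {q2,q6,q7,q10} and {q1,q5}.
Split {q3,q4,q8,q9} by δ(·,1) → {q3,q8} and {q4,q9}.
No further refinement is possible. Final partition (4 blocks): {q2,q6,q7,q10} | {q3,q8} | {q1,q5} | {q4,q9}.
q3 and q8 lie in the same block of the stable partition, so they are equivalent — no string distinguishes them.

No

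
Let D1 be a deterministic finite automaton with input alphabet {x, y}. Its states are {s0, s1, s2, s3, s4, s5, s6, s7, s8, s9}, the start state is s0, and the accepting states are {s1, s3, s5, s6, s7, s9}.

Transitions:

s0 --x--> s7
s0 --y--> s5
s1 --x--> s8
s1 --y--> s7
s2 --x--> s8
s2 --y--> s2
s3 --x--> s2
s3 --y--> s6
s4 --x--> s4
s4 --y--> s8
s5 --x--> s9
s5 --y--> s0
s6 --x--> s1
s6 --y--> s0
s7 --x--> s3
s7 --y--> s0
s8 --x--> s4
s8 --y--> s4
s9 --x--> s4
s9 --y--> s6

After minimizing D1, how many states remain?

Every state is reachable, so we keep all 10.
Start with accepting vs non-accepting: {s1,s3,s5,s6,s7,s9} | {s0,s2,s4,s8}.
On input x, block {s1,s3,s5,s6,s7,s9} splits into {s1,s3,s9} and {s5,s6,s7}.
Refine {s0,s2,s4,s8} on symbol x: members go to different blocks, giving {s2,s4,s8} and {s0}.
No further refinement is possible. Final partition (4 blocks): {s1,s3,s9} | {s2,s4,s8} | {s5,s6,s7} | {s0}.

4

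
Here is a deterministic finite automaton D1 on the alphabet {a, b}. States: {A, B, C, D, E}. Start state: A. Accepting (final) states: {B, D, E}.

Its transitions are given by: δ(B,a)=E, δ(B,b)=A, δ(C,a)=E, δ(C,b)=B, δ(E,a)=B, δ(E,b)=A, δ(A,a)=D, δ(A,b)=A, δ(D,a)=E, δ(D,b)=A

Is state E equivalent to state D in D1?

States {C} cannot be reached from the start state, so discard them.
Start with accepting vs non-accepting: {B,D,E} | {A}.
Stable partition: {B,D,E} | {A} — 2 equivalence classes.
E and D lie in the same block of the stable partition, so they are equivalent — no string distinguishes them.

Yes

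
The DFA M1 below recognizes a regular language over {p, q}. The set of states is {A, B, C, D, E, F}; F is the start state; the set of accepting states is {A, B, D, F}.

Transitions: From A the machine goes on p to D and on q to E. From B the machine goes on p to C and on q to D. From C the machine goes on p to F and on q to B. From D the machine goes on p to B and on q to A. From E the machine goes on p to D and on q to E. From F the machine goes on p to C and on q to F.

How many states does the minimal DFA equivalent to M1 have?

6

Start with accepting vs non-accepting: {A,B,D,F} | {C,E}.
Split {A,B,D,F} by δ(·,p) → {A,D} and {B,F}.
Refine {A,D} on symbol p: members go to different blocks, giving {A} and {D}.
Refine {C,E} on symbol p: members go to different blocks, giving {C} and {E}.
Refine {B,F} on symbol q: members go to different blocks, giving {B} and {F}.
The partition is now stable with 6 blocks: {A} | {C} | {B} | {D} | {E} | {F}.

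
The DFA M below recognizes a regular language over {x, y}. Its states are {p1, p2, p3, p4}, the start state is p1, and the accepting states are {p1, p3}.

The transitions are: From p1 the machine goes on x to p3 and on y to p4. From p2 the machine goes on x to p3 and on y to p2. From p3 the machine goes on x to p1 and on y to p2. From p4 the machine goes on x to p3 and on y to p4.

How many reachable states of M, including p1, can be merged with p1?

Every state is reachable, so we keep all 4.
Initial partition by acceptance: {p1,p3} | {p2,p4}.
The partition is now stable with 2 blocks: {p1,p3} | {p2,p4}.
State p1 belongs to the block {p1,p3}, which has 2 states.

2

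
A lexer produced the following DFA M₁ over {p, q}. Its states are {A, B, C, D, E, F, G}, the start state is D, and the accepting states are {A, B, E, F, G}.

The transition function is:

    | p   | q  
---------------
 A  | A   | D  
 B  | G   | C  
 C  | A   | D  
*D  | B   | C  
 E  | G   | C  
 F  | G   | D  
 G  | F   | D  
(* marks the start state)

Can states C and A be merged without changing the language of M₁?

Reachable states from the start: {A,B,C,D,F,G}. Unreachable: {E} — drop them.
Start with accepting vs non-accepting: {A,B,F,G} | {C,D}.
Stable partition: {A,B,F,G} | {C,D} — 2 equivalence classes.
C and A end up in different blocks, so they are distinguishable. For instance, the string 'ε' is accepted from only A.

No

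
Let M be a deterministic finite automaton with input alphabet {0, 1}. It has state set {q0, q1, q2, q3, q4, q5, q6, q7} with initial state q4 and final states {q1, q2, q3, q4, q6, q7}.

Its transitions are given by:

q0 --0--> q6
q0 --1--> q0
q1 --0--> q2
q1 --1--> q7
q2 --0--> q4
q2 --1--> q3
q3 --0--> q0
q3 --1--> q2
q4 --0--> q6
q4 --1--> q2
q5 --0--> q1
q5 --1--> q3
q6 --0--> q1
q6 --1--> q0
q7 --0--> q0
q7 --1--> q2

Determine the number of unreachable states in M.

Starting at q4 and following transitions, the reachable set is {q0, q1, q2, q3, q4, q6, q7}. That leaves q5 unreachable — 1 in total.

1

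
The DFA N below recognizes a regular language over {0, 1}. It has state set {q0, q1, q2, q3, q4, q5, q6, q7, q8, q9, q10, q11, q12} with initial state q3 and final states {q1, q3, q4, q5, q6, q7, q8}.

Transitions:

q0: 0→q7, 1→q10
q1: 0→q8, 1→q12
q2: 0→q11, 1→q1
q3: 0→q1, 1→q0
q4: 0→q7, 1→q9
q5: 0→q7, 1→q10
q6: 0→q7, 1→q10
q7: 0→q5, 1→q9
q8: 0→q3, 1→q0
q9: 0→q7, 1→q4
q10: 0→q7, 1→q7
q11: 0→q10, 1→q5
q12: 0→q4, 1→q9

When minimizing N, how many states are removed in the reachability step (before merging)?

Starting at q3 and following transitions, the reachable set is {q0, q1, q3, q4, q5, q7, q8, q9, q10, q12}. That leaves q2, q6, q11 unreachable — 3 in total.

3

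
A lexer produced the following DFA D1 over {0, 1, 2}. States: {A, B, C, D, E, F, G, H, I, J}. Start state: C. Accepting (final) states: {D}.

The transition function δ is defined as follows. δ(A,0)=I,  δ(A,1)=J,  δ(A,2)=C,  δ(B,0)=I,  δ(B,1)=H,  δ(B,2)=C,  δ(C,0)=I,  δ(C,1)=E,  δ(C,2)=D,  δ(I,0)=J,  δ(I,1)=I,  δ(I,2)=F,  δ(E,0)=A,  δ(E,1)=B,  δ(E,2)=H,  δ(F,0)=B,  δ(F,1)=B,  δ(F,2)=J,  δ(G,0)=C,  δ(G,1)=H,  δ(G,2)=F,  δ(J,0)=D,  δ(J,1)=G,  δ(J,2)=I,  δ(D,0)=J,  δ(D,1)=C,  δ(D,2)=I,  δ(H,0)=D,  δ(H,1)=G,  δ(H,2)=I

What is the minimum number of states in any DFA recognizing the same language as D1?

7

Start with accepting vs non-accepting: {D} | {A,B,C,E,F,G,H,I,J}.
Split {A,B,C,E,F,G,H,I,J} by δ(·,0) → {A,B,C,E,F,G,I} and {H,J}.
Split {A,B,C,E,F,G,I} by δ(·,0) → {A,B,C,E,F,G} and {I}.
Refine {A,B,C,E,F,G} on symbol 0: members go to different blocks, giving {A,B,C} and {E,F,G}.
Split {A,B,C} by δ(·,1) → {A,B} and {C}.
Split {E,F,G} by δ(·,0) → {E,F} and {G}.
Stable partition: {D} | {A,B} | {H,J} | {I} | {E,F} | {C} | {G} — 7 equivalence classes.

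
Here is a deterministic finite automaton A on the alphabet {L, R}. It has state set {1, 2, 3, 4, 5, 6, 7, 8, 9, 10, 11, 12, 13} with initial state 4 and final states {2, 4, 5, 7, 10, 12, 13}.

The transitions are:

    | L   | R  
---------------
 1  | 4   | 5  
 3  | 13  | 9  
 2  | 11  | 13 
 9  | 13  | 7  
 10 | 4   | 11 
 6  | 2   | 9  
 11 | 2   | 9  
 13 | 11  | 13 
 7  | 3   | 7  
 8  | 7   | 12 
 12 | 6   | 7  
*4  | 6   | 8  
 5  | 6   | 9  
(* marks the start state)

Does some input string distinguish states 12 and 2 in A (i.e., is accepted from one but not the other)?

No

States {1,5,10} cannot be reached from the start state, so discard them.
Initial partition by acceptance: {2,4,7,12,13} | {3,6,8,9,11}.
Refine {2,4,7,12,13} on symbol R: members go to different blocks, giving {2,7,12,13} and {4}.
Split {3,6,8,9,11} by δ(·,R) → {3,6,11} and {8,9}.
Stable partition: {2,7,12,13} | {3,6,11} | {4} | {8,9} — 4 equivalence classes.
12 and 2 lie in the same block of the stable partition, so they are equivalent — no string distinguishes them.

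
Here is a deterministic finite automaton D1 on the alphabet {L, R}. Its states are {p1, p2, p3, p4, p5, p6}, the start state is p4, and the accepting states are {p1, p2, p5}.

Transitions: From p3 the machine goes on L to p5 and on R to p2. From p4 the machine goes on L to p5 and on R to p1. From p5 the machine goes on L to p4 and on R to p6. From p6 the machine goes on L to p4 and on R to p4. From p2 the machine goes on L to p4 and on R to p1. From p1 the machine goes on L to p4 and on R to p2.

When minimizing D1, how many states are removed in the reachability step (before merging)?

No path from p4 leads to p3; the other 5 states are all reachable.

1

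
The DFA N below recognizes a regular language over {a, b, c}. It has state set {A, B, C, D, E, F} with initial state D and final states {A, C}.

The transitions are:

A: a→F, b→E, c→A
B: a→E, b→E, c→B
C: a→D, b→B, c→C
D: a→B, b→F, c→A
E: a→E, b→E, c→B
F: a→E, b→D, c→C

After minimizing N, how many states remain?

3

Every state is reachable, so we keep all 6.
Initial partition by acceptance: {A,C} | {B,D,E,F}.
Split {B,D,E,F} by δ(·,c) → {B,E} and {D,F}.
No further refinement is possible. Final partition (3 blocks): {A,C} | {B,E} | {D,F}.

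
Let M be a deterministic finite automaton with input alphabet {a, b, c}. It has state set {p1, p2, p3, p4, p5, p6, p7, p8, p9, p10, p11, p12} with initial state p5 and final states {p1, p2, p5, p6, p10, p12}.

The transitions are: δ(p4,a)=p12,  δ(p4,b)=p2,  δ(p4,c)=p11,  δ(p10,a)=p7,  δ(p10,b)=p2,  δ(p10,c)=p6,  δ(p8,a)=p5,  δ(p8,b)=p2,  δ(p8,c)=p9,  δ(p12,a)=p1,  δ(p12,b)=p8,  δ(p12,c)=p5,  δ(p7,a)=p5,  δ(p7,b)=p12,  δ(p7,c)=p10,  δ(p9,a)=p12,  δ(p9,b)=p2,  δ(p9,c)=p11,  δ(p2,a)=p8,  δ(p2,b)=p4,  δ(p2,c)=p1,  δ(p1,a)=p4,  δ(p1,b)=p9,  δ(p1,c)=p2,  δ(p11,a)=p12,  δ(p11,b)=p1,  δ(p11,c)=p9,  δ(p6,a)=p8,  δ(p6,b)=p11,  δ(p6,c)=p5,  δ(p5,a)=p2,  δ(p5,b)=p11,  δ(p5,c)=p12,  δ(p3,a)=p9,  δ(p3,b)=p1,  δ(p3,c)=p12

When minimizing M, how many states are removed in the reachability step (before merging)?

4

BFS from p5 reaches {p1, p2, p4, p5, p8, p9, p11, p12}; the 4 state(s) p3, p6, p7, p10 are never visited.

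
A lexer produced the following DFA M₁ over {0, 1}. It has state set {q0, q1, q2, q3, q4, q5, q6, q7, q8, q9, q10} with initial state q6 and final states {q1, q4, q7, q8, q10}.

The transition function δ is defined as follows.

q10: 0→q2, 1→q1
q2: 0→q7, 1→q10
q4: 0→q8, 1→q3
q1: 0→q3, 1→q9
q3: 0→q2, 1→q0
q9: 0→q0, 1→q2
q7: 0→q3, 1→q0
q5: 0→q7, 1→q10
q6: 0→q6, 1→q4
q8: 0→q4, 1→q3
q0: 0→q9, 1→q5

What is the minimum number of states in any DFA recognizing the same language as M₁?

Start with accepting vs non-accepting: {q1,q4,q7,q8,q10} | {q0,q2,q3,q5,q6,q9}.
Refine {q1,q4,q7,q8,q10} on symbol 0: members go to different blocks, giving {q1,q7,q10} and {q4,q8}.
On input 1, block {q1,q7,q10} splits into {q1,q7} and {q10}.
On input 0, block {q0,q2,q3,q5,q6,q9} splits into {q0,q3,q6,q9} and {q2,q5}.
Split {q0,q3,q6,q9} by δ(·,0) → {q0,q6,q9} and {q3}.
Refine {q0,q6,q9} on symbol 1: members go to different blocks, giving {q0,q9} and {q6}.
Stable partition: {q1,q7} | {q0,q9} | {q4,q8} | {q10} | {q2,q5} | {q3} | {q6} — 7 equivalence classes.

7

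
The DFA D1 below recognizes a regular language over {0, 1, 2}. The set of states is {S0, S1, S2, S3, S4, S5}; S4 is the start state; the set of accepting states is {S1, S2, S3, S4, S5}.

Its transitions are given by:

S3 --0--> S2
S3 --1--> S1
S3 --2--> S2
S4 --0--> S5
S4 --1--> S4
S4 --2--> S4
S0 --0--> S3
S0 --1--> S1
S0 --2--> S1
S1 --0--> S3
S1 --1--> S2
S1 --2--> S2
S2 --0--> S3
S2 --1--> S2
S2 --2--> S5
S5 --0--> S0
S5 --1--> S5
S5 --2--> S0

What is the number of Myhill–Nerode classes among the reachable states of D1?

P0 = {S1,S2,S3,S4,S5} | {S0}.
Refine {S1,S2,S3,S4,S5} on symbol 0: members go to different blocks, giving {S1,S2,S3,S4} and {S5}.
Refine {S1,S2,S3,S4} on symbol 0: members go to different blocks, giving {S1,S2,S3} and {S4}.
Split {S1,S2,S3} by δ(·,2) → {S1,S3} and {S2}.
On input 0, block {S1,S3} splits into {S1} and {S3}.
No further refinement is possible. Final partition (6 blocks): {S1} | {S0} | {S5} | {S4} | {S2} | {S3}.

6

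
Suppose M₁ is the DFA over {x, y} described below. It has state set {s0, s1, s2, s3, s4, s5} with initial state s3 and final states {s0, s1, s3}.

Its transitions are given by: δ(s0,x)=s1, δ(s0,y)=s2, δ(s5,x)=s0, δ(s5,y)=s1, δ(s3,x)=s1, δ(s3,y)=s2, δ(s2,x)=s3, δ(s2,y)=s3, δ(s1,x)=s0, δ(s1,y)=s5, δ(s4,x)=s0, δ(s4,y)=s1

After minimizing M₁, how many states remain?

2

States {s4} cannot be reached from the start state, so discard them.
P0 = {s0,s1,s3} | {s2,s5}.
Stable partition: {s0,s1,s3} | {s2,s5} — 2 equivalence classes.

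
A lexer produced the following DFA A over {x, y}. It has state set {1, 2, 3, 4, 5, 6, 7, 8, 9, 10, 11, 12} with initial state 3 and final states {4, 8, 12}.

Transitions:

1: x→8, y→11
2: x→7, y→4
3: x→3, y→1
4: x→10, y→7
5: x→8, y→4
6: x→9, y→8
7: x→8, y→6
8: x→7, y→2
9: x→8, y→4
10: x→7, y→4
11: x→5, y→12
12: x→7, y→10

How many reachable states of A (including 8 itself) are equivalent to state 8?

2

Every state is reachable, so we keep all 12.
Start with accepting vs non-accepting: {4,8,12} | {1,2,3,5,6,7,9,10,11}.
Split {1,2,3,5,6,7,9,10,11} by δ(·,x) → {2,3,6,10,11} and {1,5,7,9}.
On input x, block {4,8,12} splits into {8,12} and {4}.
On input x, block {2,3,6,10,11} splits into {2,6,10,11} and {3}.
Refine {2,6,10,11} on symbol y: members go to different blocks, giving {2,10} and {6,11}.
On input y, block {1,5,7,9} splits into {1,7} and {5,9}.
No further refinement is possible. Final partition (7 blocks): {8,12} | {2,10} | {1,7} | {4} | {3} | {6,11} | {5,9}.
The equivalence class containing 8 is {8,12}, of size 2.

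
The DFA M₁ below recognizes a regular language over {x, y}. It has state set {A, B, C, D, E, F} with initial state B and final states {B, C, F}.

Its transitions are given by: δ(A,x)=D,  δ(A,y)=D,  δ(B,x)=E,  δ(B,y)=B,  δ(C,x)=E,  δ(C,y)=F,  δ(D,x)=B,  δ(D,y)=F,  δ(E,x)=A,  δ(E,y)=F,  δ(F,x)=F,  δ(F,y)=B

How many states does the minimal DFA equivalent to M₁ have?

5

First remove the unreachable states {C}; 5 states remain.
P0 = {B,F} | {A,D,E}.
Refine {B,F} on symbol x: members go to different blocks, giving {B} and {F}.
Split {A,D,E} by δ(·,x) → {A,E} and {D}.
Refine {A,E} on symbol x: members go to different blocks, giving {A} and {E}.
No further refinement is possible. Final partition (5 blocks): {B} | {A} | {F} | {D} | {E}.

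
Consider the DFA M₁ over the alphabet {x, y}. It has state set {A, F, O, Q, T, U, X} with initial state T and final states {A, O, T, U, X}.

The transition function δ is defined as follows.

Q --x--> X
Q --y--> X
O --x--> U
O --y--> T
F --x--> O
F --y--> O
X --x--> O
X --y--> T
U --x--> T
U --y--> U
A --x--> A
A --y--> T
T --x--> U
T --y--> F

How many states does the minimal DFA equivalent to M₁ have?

4

States {A,Q,X} cannot be reached from the start state, so discard them.
Start with accepting vs non-accepting: {O,T,U} | {F}.
Split {O,T,U} by δ(·,y) → {O,U} and {T}.
On input x, block {O,U} splits into {U} and {O}.
Stable partition: {U} | {F} | {T} | {O} — 4 equivalence classes.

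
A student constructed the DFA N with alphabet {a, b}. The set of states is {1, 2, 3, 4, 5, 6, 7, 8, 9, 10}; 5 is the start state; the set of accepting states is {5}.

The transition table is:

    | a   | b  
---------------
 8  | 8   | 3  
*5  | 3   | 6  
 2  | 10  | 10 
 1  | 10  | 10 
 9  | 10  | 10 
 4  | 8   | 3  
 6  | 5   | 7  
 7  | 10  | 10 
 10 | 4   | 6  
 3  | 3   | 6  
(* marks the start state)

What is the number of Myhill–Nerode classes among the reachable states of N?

States {1,2,9} cannot be reached from the start state, so discard them.
P0 = {5} | {3,4,6,7,8,10}.
Refine {3,4,6,7,8,10} on symbol a: members go to different blocks, giving {3,4,7,8,10} and {6}.
Refine {3,4,7,8,10} on symbol b: members go to different blocks, giving {4,7,8} and {3,10}.
Split {4,7,8} by δ(·,a) → {4,8} and {7}.
Refine {3,10} on symbol a: members go to different blocks, giving {3} and {10}.
The partition is now stable with 6 blocks: {5} | {4,8} | {6} | {3} | {7} | {10}.

6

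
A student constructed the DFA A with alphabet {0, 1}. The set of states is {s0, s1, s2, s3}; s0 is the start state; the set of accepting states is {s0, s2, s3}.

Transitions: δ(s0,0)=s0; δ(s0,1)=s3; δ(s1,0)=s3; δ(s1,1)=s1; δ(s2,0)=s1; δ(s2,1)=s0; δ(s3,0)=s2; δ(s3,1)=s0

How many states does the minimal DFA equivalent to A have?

4

P0 = {s0,s2,s3} | {s1}.
Refine {s0,s2,s3} on symbol 0: members go to different blocks, giving {s0,s3} and {s2}.
Split {s0,s3} by δ(·,0) → {s0} and {s3}.
The partition is now stable with 4 blocks: {s0} | {s1} | {s2} | {s3}.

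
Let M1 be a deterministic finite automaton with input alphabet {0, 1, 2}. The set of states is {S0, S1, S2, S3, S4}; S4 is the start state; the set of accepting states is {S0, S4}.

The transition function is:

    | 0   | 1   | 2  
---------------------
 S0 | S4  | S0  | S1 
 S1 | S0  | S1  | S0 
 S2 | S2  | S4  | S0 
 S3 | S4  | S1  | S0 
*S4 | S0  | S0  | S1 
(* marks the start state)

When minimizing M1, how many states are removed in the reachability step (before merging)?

2

Starting at S4 and following transitions, the reachable set is {S0, S1, S4}. That leaves S2, S3 unreachable — 2 in total.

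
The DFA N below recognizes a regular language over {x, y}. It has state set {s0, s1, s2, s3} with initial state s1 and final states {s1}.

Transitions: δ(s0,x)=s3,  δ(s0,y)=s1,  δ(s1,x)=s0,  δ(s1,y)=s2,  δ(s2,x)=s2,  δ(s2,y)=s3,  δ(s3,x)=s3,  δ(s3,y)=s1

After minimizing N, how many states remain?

3

All states are reachable from the start state.
Start with accepting vs non-accepting: {s1} | {s0,s2,s3}.
Refine {s0,s2,s3} on symbol y: members go to different blocks, giving {s0,s3} and {s2}.
No further refinement is possible. Final partition (3 blocks): {s1} | {s0,s3} | {s2}.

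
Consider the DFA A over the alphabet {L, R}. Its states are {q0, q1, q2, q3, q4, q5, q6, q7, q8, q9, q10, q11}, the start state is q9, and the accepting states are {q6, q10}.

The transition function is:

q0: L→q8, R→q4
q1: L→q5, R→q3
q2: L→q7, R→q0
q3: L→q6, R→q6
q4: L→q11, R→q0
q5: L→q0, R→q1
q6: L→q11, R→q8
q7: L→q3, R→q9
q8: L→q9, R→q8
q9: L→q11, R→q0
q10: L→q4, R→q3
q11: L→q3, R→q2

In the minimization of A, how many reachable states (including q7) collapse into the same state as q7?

States {q1,q5,q10} cannot be reached from the start state, so discard them.
P0 = {q6} | {q0,q2,q3,q4,q7,q8,q9,q11}.
On input L, block {q0,q2,q3,q4,q7,q8,q9,q11} splits into {q0,q2,q4,q7,q8,q9,q11} and {q3}.
Refine {q0,q2,q4,q7,q8,q9,q11} on symbol L: members go to different blocks, giving {q0,q2,q4,q8,q9} and {q7,q11}.
On input L, block {q0,q2,q4,q8,q9} splits into {q2,q4,q9} and {q0,q8}.
Split {q0,q8} by δ(·,L) → {q0} and {q8}.
No further refinement is possible. Final partition (6 blocks): {q6} | {q2,q4,q9} | {q3} | {q7,q11} | {q0} | {q8}.
State q7 belongs to the block {q7,q11}, which has 2 states.

2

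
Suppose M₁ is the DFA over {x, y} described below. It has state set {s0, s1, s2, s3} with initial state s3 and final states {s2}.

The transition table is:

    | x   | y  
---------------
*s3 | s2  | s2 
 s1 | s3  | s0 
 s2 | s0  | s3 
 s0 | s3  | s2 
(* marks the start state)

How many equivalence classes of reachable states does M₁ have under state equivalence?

3

First remove the unreachable states {s1}; 3 states remain.
Start with accepting vs non-accepting: {s2} | {s0,s3}.
Split {s0,s3} by δ(·,x) → {s0} and {s3}.
Stable partition: {s2} | {s0} | {s3} — 3 equivalence classes.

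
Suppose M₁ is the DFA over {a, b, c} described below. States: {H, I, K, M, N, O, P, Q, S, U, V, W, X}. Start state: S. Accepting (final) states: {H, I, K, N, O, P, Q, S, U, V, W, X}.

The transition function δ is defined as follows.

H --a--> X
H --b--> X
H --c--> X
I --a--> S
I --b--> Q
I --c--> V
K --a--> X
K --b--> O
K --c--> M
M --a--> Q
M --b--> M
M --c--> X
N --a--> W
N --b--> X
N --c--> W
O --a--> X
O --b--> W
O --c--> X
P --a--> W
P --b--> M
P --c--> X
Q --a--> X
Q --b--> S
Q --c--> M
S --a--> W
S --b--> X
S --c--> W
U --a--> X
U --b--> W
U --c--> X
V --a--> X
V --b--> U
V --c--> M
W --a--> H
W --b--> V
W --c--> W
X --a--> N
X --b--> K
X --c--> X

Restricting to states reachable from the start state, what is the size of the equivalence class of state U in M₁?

5

States {I,P} cannot be reached from the start state, so discard them.
Start with accepting vs non-accepting: {H,K,N,O,Q,S,U,V,W,X} | {M}.
Split {H,K,N,O,Q,S,U,V,W,X} by δ(·,c) → {H,N,O,S,U,W,X} and {K,Q,V}.
On input b, block {H,N,O,S,U,W,X} splits into {H,N,O,S,U} and {W,X}.
No further refinement is possible. Final partition (4 blocks): {H,N,O,S,U} | {M} | {K,Q,V} | {W,X}.
State U belongs to the block {H,N,O,S,U}, which has 5 states.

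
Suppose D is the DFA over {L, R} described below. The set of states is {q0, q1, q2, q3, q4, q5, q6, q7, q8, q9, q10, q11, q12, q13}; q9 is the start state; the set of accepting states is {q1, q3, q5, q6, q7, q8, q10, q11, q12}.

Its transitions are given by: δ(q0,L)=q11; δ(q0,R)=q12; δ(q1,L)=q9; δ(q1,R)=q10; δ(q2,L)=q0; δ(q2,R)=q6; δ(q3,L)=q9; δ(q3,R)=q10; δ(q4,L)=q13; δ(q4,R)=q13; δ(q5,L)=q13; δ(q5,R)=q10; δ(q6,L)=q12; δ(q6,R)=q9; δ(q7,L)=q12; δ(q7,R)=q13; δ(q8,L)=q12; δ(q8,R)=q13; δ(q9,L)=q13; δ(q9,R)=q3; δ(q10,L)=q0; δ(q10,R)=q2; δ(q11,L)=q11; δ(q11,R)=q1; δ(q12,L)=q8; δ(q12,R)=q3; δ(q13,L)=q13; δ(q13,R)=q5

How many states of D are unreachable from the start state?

Starting at q9 and following transitions, the reachable set is {q0, q1, q2, q3, q5, q6, q8, q9, q10, q11, q12, q13}. That leaves q4, q7 unreachable — 2 in total.

2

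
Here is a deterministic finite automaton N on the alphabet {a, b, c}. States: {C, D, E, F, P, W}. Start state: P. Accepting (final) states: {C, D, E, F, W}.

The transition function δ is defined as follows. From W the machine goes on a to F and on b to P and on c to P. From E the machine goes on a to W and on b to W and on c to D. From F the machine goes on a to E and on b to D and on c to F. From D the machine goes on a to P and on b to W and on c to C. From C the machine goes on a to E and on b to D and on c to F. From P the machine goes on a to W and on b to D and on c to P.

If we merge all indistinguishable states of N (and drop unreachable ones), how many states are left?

Every state is reachable, so we keep all 6.
Start with accepting vs non-accepting: {C,D,E,F,W} | {P}.
On input a, block {C,D,E,F,W} splits into {C,E,F,W} and {D}.
Split {C,E,F,W} by δ(·,b) → {C,F} and {E} and {W}.
Stable partition: {C,F} | {P} | {D} | {E} | {W} — 5 equivalence classes.

5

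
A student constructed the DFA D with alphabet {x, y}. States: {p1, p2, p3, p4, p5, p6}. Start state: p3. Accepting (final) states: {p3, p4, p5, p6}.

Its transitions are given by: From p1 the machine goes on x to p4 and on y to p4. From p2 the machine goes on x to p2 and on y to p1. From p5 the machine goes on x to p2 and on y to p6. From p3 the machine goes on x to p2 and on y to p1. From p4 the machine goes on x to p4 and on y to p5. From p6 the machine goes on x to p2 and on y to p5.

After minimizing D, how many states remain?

5

All states are reachable from the start state.
P0 = {p3,p4,p5,p6} | {p1,p2}.
Refine {p3,p4,p5,p6} on symbol x: members go to different blocks, giving {p3,p5,p6} and {p4}.
Refine {p3,p5,p6} on symbol y: members go to different blocks, giving {p5,p6} and {p3}.
Split {p1,p2} by δ(·,x) → {p1} and {p2}.
No further refinement is possible. Final partition (5 blocks): {p5,p6} | {p1} | {p4} | {p3} | {p2}.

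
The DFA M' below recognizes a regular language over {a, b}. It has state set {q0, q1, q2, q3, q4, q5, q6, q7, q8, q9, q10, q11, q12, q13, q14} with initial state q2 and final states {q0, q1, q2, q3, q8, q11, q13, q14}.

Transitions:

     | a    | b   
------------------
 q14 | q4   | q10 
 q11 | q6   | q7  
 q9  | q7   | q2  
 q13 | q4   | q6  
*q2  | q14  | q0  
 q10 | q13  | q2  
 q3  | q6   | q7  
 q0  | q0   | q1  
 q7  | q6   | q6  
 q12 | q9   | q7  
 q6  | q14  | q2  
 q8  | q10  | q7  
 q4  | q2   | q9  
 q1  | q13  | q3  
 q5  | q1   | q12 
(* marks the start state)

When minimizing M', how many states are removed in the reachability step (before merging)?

No path from q2 leads to q5, q8, q11, q12; the other 11 states are all reachable.

4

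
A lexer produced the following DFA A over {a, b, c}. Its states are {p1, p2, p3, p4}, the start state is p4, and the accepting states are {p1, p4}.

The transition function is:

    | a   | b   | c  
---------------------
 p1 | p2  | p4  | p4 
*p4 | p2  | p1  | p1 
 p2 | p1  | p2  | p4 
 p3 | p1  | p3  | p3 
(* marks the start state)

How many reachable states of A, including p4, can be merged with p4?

2

First remove the unreachable states {p3}; 3 states remain.
Start with accepting vs non-accepting: {p1,p4} | {p2}.
Stable partition: {p1,p4} | {p2} — 2 equivalence classes.
State p4 belongs to the block {p1,p4}, which has 2 states.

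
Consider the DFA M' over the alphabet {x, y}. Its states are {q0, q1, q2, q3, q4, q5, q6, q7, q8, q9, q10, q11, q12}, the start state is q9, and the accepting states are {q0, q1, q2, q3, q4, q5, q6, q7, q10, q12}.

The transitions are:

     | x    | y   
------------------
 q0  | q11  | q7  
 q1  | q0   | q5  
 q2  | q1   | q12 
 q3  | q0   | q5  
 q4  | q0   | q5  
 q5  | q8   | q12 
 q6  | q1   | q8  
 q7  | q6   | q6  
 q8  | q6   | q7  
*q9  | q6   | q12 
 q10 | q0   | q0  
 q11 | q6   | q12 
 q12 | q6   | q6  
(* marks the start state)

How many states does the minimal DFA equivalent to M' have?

5

States {q2,q3,q4,q10} cannot be reached from the start state, so discard them.
Initial partition by acceptance: {q0,q1,q5,q6,q7,q12} | {q8,q9,q11}.
Refine {q0,q1,q5,q6,q7,q12} on symbol x: members go to different blocks, giving {q1,q6,q7,q12} and {q0,q5}.
On input x, block {q1,q6,q7,q12} splits into {q6,q7,q12} and {q1}.
On input x, block {q6,q7,q12} splits into {q7,q12} and {q6}.
The partition is now stable with 5 blocks: {q7,q12} | {q8,q9,q11} | {q0,q5} | {q1} | {q6}.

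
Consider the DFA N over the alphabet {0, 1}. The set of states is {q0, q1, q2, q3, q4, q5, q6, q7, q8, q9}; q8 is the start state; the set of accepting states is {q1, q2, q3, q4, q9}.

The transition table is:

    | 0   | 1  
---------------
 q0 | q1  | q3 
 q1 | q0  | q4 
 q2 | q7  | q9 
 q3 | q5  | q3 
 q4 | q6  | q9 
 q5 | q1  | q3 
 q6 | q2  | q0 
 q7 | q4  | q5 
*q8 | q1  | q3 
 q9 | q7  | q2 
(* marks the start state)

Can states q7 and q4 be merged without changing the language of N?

Start with accepting vs non-accepting: {q1,q2,q3,q4,q9} | {q0,q5,q6,q7,q8}.
On input 1, block {q0,q5,q6,q7,q8} splits into {q0,q5,q8} and {q6,q7}.
Refine {q1,q2,q3,q4,q9} on symbol 0: members go to different blocks, giving {q2,q4,q9} and {q1,q3}.
Refine {q1,q3} on symbol 1: members go to different blocks, giving {q1} and {q3}.
The partition is now stable with 5 blocks: {q2,q4,q9} | {q0,q5,q8} | {q6,q7} | {q1} | {q3}.
q7 and q4 end up in different blocks, so they are distinguishable. For instance, the string 'ε' is accepted from only q4.

No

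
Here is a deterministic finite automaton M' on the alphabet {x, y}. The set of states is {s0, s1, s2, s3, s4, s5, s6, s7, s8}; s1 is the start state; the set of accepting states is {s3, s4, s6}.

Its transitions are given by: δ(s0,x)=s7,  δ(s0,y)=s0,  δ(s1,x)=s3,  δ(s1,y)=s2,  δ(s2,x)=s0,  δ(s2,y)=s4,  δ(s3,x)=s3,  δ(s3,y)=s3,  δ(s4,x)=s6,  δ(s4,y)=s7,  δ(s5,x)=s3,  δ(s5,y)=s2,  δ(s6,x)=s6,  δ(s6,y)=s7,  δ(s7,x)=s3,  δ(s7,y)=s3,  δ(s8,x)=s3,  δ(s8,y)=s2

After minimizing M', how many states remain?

6

Reachable states from the start: {s0,s1,s2,s3,s4,s6,s7}. Unreachable: {s5,s8} — drop them.
P0 = {s3,s4,s6} | {s0,s1,s2,s7}.
Refine {s3,s4,s6} on symbol y: members go to different blocks, giving {s4,s6} and {s3}.
On input x, block {s0,s1,s2,s7} splits into {s0,s2} and {s1,s7}.
Refine {s0,s2} on symbol x: members go to different blocks, giving {s0} and {s2}.
On input y, block {s1,s7} splits into {s1} and {s7}.
Stable partition: {s4,s6} | {s0} | {s3} | {s1} | {s2} | {s7} — 6 equivalence classes.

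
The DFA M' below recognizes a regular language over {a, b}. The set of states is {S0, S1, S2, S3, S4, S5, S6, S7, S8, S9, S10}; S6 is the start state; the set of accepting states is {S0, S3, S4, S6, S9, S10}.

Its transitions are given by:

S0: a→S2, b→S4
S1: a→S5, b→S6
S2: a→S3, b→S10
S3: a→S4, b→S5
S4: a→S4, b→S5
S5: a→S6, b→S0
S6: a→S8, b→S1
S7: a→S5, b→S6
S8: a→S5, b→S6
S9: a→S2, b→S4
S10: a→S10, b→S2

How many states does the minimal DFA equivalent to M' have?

7

States {S7,S9} cannot be reached from the start state, so discard them.
Initial partition by acceptance: {S0,S3,S4,S6,S10} | {S1,S2,S5,S8}.
Refine {S0,S3,S4,S6,S10} on symbol a: members go to different blocks, giving {S3,S4,S10} and {S0,S6}.
On input a, block {S1,S2,S5,S8} splits into {S1,S8} and {S2} and {S5}.
Split {S3,S4,S10} by δ(·,b) → {S3,S4} and {S10}.
On input a, block {S0,S6} splits into {S0} and {S6}.
No further refinement is possible. Final partition (7 blocks): {S3,S4} | {S1,S8} | {S0} | {S2} | {S5} | {S10} | {S6}.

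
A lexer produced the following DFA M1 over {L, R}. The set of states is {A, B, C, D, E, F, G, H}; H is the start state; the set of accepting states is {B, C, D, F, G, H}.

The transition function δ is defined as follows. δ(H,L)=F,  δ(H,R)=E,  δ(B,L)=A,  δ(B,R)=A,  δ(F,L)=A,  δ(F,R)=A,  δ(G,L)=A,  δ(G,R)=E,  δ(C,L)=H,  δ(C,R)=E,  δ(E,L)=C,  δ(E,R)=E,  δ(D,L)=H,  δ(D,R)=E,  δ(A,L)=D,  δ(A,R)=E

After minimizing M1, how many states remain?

4

Reachable states from the start: {A,C,D,E,F,H}. Unreachable: {B,G} — drop them.
Start with accepting vs non-accepting: {C,D,F,H} | {A,E}.
Split {C,D,F,H} by δ(·,L) → {C,D,H} and {F}.
On input L, block {C,D,H} splits into {C,D} and {H}.
The partition is now stable with 4 blocks: {C,D} | {A,E} | {F} | {H}.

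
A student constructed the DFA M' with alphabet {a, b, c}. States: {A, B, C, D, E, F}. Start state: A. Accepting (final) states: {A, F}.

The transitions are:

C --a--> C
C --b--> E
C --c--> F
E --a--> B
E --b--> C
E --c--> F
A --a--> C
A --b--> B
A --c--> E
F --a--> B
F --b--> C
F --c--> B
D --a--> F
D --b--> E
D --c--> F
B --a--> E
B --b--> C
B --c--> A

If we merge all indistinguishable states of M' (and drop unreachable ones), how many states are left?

Reachable states from the start: {A,B,C,E,F}. Unreachable: {D} — drop them.
P0 = {A,F} | {B,C,E}.
The partition is now stable with 2 blocks: {A,F} | {B,C,E}.

2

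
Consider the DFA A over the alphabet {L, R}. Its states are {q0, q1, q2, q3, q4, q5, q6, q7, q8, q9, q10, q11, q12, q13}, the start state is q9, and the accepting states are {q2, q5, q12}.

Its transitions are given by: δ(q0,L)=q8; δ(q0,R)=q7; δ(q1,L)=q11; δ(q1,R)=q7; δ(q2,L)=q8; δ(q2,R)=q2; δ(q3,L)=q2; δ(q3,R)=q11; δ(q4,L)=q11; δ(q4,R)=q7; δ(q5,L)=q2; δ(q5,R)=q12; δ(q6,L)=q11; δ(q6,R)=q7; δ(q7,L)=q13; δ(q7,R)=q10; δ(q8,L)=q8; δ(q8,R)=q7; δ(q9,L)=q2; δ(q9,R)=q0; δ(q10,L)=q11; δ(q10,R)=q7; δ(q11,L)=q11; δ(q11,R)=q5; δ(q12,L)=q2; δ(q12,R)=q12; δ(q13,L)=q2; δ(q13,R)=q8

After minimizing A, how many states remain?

First remove the unreachable states {q1,q3,q4,q6}; 10 states remain.
Initial partition by acceptance: {q2,q5,q12} | {q0,q7,q8,q9,q10,q11,q13}.
Split {q2,q5,q12} by δ(·,L) → {q5,q12} and {q2}.
Split {q0,q7,q8,q9,q10,q11,q13} by δ(·,L) → {q0,q7,q8,q10,q11} and {q9,q13}.
On input L, block {q0,q7,q8,q10,q11} splits into {q0,q8,q10,q11} and {q7}.
On input R, block {q0,q8,q10,q11} splits into {q0,q8,q10} and {q11}.
Split {q0,q8,q10} by δ(·,L) → {q0,q8} and {q10}.
Stable partition: {q5,q12} | {q0,q8} | {q2} | {q9,q13} | {q7} | {q11} | {q10} — 7 equivalence classes.

7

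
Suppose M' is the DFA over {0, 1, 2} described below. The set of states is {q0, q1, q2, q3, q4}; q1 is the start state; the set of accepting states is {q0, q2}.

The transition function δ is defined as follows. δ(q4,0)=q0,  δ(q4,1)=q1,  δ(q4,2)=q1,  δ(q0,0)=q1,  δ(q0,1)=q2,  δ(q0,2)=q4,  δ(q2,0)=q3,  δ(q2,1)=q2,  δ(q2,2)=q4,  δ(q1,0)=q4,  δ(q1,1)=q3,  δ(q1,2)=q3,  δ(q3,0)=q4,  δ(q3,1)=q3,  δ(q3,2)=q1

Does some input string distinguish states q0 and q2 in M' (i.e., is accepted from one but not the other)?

No

Initial partition by acceptance: {q0,q2} | {q1,q3,q4}.
Refine {q1,q3,q4} on symbol 0: members go to different blocks, giving {q1,q3} and {q4}.
No further refinement is possible. Final partition (3 blocks): {q0,q2} | {q1,q3} | {q4}.
q0 and q2 lie in the same block of the stable partition, so they are equivalent — no string distinguishes them.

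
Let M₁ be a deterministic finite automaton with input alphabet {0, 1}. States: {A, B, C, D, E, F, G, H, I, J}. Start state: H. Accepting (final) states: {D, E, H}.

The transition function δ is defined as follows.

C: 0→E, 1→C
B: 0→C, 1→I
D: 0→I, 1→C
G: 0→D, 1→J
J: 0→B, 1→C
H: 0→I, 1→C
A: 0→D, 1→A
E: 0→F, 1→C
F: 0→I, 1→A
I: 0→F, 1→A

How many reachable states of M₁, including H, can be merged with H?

3

States {B,G,J} cannot be reached from the start state, so discard them.
P0 = {D,E,H} | {A,C,F,I}.
Refine {A,C,F,I} on symbol 0: members go to different blocks, giving {A,C} and {F,I}.
The partition is now stable with 3 blocks: {D,E,H} | {A,C} | {F,I}.
The equivalence class containing H is {D,E,H}, of size 3.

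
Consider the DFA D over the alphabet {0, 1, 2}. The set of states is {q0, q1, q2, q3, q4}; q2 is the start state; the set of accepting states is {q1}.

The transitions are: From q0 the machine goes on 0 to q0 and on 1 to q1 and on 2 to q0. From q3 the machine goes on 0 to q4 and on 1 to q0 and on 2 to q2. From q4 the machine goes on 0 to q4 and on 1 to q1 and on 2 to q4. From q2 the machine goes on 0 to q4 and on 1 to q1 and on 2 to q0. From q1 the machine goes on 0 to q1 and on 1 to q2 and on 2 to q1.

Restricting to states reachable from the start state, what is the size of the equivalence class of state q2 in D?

3

First remove the unreachable states {q3}; 4 states remain.
Start with accepting vs non-accepting: {q1} | {q0,q2,q4}.
Stable partition: {q1} | {q0,q2,q4} — 2 equivalence classes.
State q2 belongs to the block {q0,q2,q4}, which has 3 states.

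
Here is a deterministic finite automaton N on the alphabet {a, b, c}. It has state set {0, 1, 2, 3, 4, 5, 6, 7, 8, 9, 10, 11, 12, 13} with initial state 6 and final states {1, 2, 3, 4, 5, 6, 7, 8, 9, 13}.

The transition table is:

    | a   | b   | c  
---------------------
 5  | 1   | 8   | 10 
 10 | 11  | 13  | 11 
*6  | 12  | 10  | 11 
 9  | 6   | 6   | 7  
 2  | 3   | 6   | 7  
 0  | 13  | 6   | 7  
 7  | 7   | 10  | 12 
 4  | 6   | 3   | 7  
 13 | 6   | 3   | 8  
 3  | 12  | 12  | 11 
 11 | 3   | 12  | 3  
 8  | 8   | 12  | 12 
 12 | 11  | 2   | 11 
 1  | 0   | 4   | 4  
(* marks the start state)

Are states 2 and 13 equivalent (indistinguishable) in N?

Reachable states from the start: {2,3,6,7,8,10,11,12,13}. Unreachable: {0,1,4,5,9} — drop them.
P0 = {2,3,6,7,8,13} | {10,11,12}.
Refine {2,3,6,7,8,13} on symbol a: members go to different blocks, giving {2,7,8,13} and {3,6}.
Refine {2,7,8,13} on symbol a: members go to different blocks, giving {2,13} and {7,8}.
On input a, block {10,11,12} splits into {10,12} and {11}.
Stable partition: {2,13} | {10,12} | {3,6} | {7,8} | {11} — 5 equivalence classes.
2 and 13 lie in the same block of the stable partition, so they are equivalent — no string distinguishes them.

Yes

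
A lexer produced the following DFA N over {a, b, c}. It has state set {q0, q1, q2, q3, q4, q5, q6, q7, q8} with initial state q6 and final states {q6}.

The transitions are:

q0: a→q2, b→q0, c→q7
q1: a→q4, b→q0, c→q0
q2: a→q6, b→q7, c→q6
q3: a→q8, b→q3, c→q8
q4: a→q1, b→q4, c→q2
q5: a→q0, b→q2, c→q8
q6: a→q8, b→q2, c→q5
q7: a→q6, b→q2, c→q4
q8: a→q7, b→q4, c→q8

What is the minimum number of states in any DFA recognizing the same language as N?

Reachable states from the start: {q0,q1,q2,q4,q5,q6,q7,q8}. Unreachable: {q3} — drop them.
Initial partition by acceptance: {q6} | {q0,q1,q2,q4,q5,q7,q8}.
Split {q0,q1,q2,q4,q5,q7,q8} by δ(·,a) → {q0,q1,q4,q5,q8} and {q2,q7}.
Refine {q0,q1,q4,q5,q8} on symbol a: members go to different blocks, giving {q1,q4,q5} and {q0,q8}.
Refine {q1,q4,q5} on symbol a: members go to different blocks, giving {q1,q4} and {q5}.
Refine {q1,q4} on symbol b: members go to different blocks, giving {q1} and {q4}.
On input c, block {q2,q7} splits into {q2} and {q7}.
Refine {q0,q8} on symbol a: members go to different blocks, giving {q0} and {q8}.
The partition is now stable with 8 blocks: {q6} | {q1} | {q2} | {q0} | {q5} | {q4} | {q7} | {q8}.

8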